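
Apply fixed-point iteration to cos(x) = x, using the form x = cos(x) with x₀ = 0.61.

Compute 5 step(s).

Equation: cos(x) = x
Fixed-point form: x = cos(x)
x₀ = 0.61

x_1 = g(0.610000) = 0.819648
x_2 = g(0.819648) = 0.682479
x_3 = g(0.682479) = 0.776012
x_4 = g(0.776012) = 0.713713
x_5 = g(0.713713) = 0.755937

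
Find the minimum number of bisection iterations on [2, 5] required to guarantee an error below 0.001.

We need (b-a)/2^n ≤ 0.001
(5 - 2)/2^n ≤ 0.001
3/2^n ≤ 0.001
2^n ≥ 3000
n ≥ log₂(3000) = 11.55
n ≥ 12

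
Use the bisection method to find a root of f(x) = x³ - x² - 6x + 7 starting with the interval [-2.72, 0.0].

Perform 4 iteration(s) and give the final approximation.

f(x) = x³ - x² - 6x + 7
Initial interval: [-2.72, 0.0]

Iteration 1:
  c_1 = (-2.720000 + 0.000000)/2 = -1.360000
  f(c_1) = f(-1.360000) = 10.794944
  f(a) × f(c) < 0, new interval: [-2.720000, -1.360000]
Iteration 2:
  c_2 = (-2.720000 + (-1.360000))/2 = -2.040000
  f(c_2) = f(-2.040000) = 6.588736
  f(a) × f(c) < 0, new interval: [-2.720000, -2.040000]
Iteration 3:
  c_3 = (-2.720000 + (-2.040000))/2 = -2.380000
  f(c_3) = f(-2.380000) = 2.134328
  f(a) × f(c) < 0, new interval: [-2.720000, -2.380000]
Iteration 4:
  c_4 = (-2.720000 + (-2.380000))/2 = -2.550000
  f(c_4) = f(-2.550000) = -0.783875
  f(a) × f(c) ≥ 0, new interval: [-2.550000, -2.380000]

After 4 iteration(s), the approximation is c_4 = -2.550000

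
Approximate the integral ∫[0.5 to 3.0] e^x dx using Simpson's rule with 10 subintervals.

f(x) = e^x
a = 0.5, b = 3.0, n = 10
h = (b - a)/n = 0.250000

Simpson's rule: (h/3)[f(x₀) + 4f(x₁) + 2f(x₂) + ... + f(xₙ)]

x_0 = 0.5000, f(x_0) = 1.648721, coefficient = 1
x_1 = 0.7500, f(x_1) = 2.117000, coefficient = 4
x_2 = 1.0000, f(x_2) = 2.718282, coefficient = 2
x_3 = 1.2500, f(x_3) = 3.490343, coefficient = 4
x_4 = 1.5000, f(x_4) = 4.481689, coefficient = 2
x_5 = 1.7500, f(x_5) = 5.754603, coefficient = 4
x_6 = 2.0000, f(x_6) = 7.389056, coefficient = 2
x_7 = 2.2500, f(x_7) = 9.487736, coefficient = 4
x_8 = 2.5000, f(x_8) = 12.182494, coefficient = 2
x_9 = 2.7500, f(x_9) = 15.642632, coefficient = 4
x_10 = 3.0000, f(x_10) = 20.085537, coefficient = 1

I ≈ (0.250000/3) × 221.246554 = 18.437213
Exact value: 18.436816
Error: 0.000397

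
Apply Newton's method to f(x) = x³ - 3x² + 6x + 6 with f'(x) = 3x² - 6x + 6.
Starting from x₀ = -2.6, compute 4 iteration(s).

f(x) = x³ - 3x² + 6x + 6
f'(x) = 3x² - 6x + 6
x₀ = -2.6

Newton-Raphson formula: x_{n+1} = x_n - f(x_n)/f'(x_n)

Iteration 1:
  f(-2.600000) = -47.456000
  f'(-2.600000) = 41.880000
  x_1 = -2.600000 - (-47.456000)/41.880000 = -1.466858
Iteration 2:
  f(-1.466858) = -12.412356
  f'(-1.466858) = 21.256161
  x_2 = -1.466858 - (-12.412356)/21.256161 = -0.882916
Iteration 3:
  f(-0.882916) = -2.324388
  f'(-0.882916) = 13.636119
  x_3 = -0.882916 - (-2.324388)/13.636119 = -0.712458
Iteration 4:
  f(-0.712458) = -0.159177
  f'(-0.712458) = 11.797536
  x_4 = -0.712458 - (-0.159177)/11.797536 = -0.698965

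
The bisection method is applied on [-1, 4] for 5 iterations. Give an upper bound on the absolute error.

Bisection error bound: |error| ≤ (b-a)/2^n
|error| ≤ (4 - (-1))/2^5 = 5/2^5
|error| ≤ 0.1562500000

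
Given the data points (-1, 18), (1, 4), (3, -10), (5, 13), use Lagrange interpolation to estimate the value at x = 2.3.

Lagrange interpolation formula:
P(x) = Σ yᵢ × Lᵢ(x)
where Lᵢ(x) = Π_{j≠i} (x - xⱼ)/(xᵢ - xⱼ)

L_0(2.3) = (2.3 - 1)/(-1 - 1) × (2.3 - 3)/(-1 - 3) × (2.3 - 5)/(-1 - 5) = -0.051188
L_1(2.3) = (2.3 - (-1))/(1 - (-1)) × (2.3 - 3)/(1 - 3) × (2.3 - 5)/(1 - 5) = 0.389813
L_2(2.3) = (2.3 - (-1))/(3 - (-1)) × (2.3 - 1)/(3 - 1) × (2.3 - 5)/(3 - 5) = 0.723937
L_3(2.3) = (2.3 - (-1))/(5 - (-1)) × (2.3 - 1)/(5 - 1) × (2.3 - 3)/(5 - 3) = -0.062563

P(2.3) = 18×L_0(2.3) + 4×L_1(2.3) + (-10)×L_2(2.3) + 13×L_3(2.3)
P(2.3) = -7.414812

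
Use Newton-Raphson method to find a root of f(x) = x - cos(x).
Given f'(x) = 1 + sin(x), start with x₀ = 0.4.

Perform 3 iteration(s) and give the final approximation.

f(x) = x - cos(x)
f'(x) = 1 + sin(x)
x₀ = 0.4

Newton-Raphson formula: x_{n+1} = x_n - f(x_n)/f'(x_n)

Iteration 1:
  f(0.400000) = -0.521061
  f'(0.400000) = 1.389418
  x_1 = 0.400000 - (-0.521061)/1.389418 = 0.775021
Iteration 2:
  f(0.775021) = 0.060615
  f'(0.775021) = 1.699731
  x_2 = 0.775021 - 0.060615/1.699731 = 0.739360
Iteration 3:
  f(0.739360) = 0.000460
  f'(0.739360) = 1.673815
  x_3 = 0.739360 - 0.000460/1.673815 = 0.739085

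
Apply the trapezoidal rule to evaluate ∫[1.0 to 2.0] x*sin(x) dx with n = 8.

f(x) = x*sin(x)
a = 1.0, b = 2.0, n = 8
h = (b - a)/n = 0.125000

Trapezoidal rule: (h/2)[f(x₀) + 2f(x₁) + 2f(x₂) + ... + f(xₙ)]

x_0 = 1.0000, f(x_0) = 0.841471, coefficient = 1
x_1 = 1.1250, f(x_1) = 1.015051, coefficient = 2
x_2 = 1.2500, f(x_2) = 1.186231, coefficient = 2
x_3 = 1.3750, f(x_3) = 1.348728, coefficient = 2
x_4 = 1.5000, f(x_4) = 1.496242, coefficient = 2
x_5 = 1.6250, f(x_5) = 1.622613, coefficient = 2
x_6 = 1.7500, f(x_6) = 1.721975, coefficient = 2
x_7 = 1.8750, f(x_7) = 1.788911, coefficient = 2
x_8 = 2.0000, f(x_8) = 1.818595, coefficient = 1

I ≈ (0.125000/2) × 23.019570 = 1.438723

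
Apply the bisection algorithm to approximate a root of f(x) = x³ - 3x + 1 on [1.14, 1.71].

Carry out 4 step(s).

f(x) = x³ - 3x + 1
Initial interval: [1.14, 1.71]

Iteration 1:
  c_1 = (1.140000 + 1.710000)/2 = 1.425000
  f(c_1) = f(1.425000) = -0.381359
  f(a) × f(c) ≥ 0, new interval: [1.425000, 1.710000]
Iteration 2:
  c_2 = (1.425000 + 1.710000)/2 = 1.567500
  f(c_2) = f(1.567500) = 0.148936
  f(a) × f(c) < 0, new interval: [1.425000, 1.567500]
Iteration 3:
  c_3 = (1.425000 + 1.567500)/2 = 1.496250
  f(c_3) = f(1.496250) = -0.138999
  f(a) × f(c) ≥ 0, new interval: [1.496250, 1.567500]
Iteration 4:
  c_4 = (1.496250 + 1.567500)/2 = 1.531875
  f(c_4) = f(1.531875) = -0.000864
  f(a) × f(c) ≥ 0, new interval: [1.531875, 1.567500]

After 4 iteration(s), the approximation is c_4 = 1.531875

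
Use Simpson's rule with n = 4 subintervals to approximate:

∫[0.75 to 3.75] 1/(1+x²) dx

f(x) = 1/(1+x²)
a = 0.75, b = 3.75, n = 4
h = (b - a)/n = 0.750000

Simpson's rule: (h/3)[f(x₀) + 4f(x₁) + 2f(x₂) + ... + f(xₙ)]

x_0 = 0.7500, f(x_0) = 0.640000, coefficient = 1
x_1 = 1.5000, f(x_1) = 0.307692, coefficient = 4
x_2 = 2.2500, f(x_2) = 0.164948, coefficient = 2
x_3 = 3.0000, f(x_3) = 0.100000, coefficient = 4
x_4 = 3.7500, f(x_4) = 0.066390, coefficient = 1

I ≈ (0.750000/3) × 2.667056 = 0.666764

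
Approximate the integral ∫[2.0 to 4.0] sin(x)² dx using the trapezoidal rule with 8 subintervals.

f(x) = sin(x)²
a = 2.0, b = 4.0, n = 8
h = (b - a)/n = 0.250000

Trapezoidal rule: (h/2)[f(x₀) + 2f(x₁) + 2f(x₂) + ... + f(xₙ)]

x_0 = 2.0000, f(x_0) = 0.826822, coefficient = 1
x_1 = 2.2500, f(x_1) = 0.605398, coefficient = 2
x_2 = 2.5000, f(x_2) = 0.358169, coefficient = 2
x_3 = 2.7500, f(x_3) = 0.145665, coefficient = 2
x_4 = 3.0000, f(x_4) = 0.019915, coefficient = 2
x_5 = 3.2500, f(x_5) = 0.011706, coefficient = 2
x_6 = 3.5000, f(x_6) = 0.123049, coefficient = 2
x_7 = 3.7500, f(x_7) = 0.326682, coefficient = 2
x_8 = 4.0000, f(x_8) = 0.572750, coefficient = 1

I ≈ (0.250000/2) × 4.580740 = 0.572593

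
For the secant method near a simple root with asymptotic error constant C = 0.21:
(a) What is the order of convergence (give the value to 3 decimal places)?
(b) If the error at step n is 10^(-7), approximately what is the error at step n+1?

(a) Secant method has superlinear convergence with order φ = (1+√5)/2 ≈ 1.618.
    This means |e_{n+1}| ≈ C|e_n|^1.618.

(b) With |e_n| = 10^(-7) and C = 0.21:
    |e_{n+1}| ≈ 0.21 × (10^(-7))^1.618 = 0.21 × 10^(-11.33)

(a) ≈ 1.618 (golden ratio); (b) |e_{n+1}| ≈ 9.908e-13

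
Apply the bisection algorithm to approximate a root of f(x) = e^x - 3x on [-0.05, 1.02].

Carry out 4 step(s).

f(x) = e^x - 3x
Initial interval: [-0.05, 1.02]

Iteration 1:
  c_1 = (-0.050000 + 1.020000)/2 = 0.485000
  f(c_1) = f(0.485000) = 0.169175
  f(a) × f(c) ≥ 0, new interval: [0.485000, 1.020000]
Iteration 2:
  c_2 = (0.485000 + 1.020000)/2 = 0.752500
  f(c_2) = f(0.752500) = -0.135201
  f(a) × f(c) < 0, new interval: [0.485000, 0.752500]
Iteration 3:
  c_3 = (0.485000 + 0.752500)/2 = 0.618750
  f(c_3) = f(0.618750) = 0.000356
  f(a) × f(c) ≥ 0, new interval: [0.618750, 0.752500]
Iteration 4:
  c_4 = (0.618750 + 0.752500)/2 = 0.685625
  f(c_4) = f(0.685625) = -0.071863
  f(a) × f(c) < 0, new interval: [0.618750, 0.685625]

After 4 iteration(s), the approximation is c_4 = 0.685625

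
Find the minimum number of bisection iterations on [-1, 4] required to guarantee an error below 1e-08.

We need (b-a)/2^n ≤ 1e-08
(4 - (-1))/2^n ≤ 1e-08
5/2^n ≤ 1e-08
2^n ≥ 500000000
n ≥ log₂(500000000) = 28.90
n ≥ 29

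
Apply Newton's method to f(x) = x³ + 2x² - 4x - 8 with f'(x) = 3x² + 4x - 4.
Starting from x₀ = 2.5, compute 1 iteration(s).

f(x) = x³ + 2x² - 4x - 8
f'(x) = 3x² + 4x - 4
x₀ = 2.5

Newton-Raphson formula: x_{n+1} = x_n - f(x_n)/f'(x_n)

Iteration 1:
  f(2.500000) = 10.125000
  f'(2.500000) = 24.750000
  x_1 = 2.500000 - 10.125000/24.750000 = 2.090909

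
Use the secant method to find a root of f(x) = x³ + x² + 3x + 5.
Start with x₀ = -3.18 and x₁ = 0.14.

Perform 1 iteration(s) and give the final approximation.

f(x) = x³ + x² + 3x + 5
x₀ = -3.18, x₁ = 0.14

Secant formula: x_{n+1} = x_n - f(x_n)(x_n - x_{n-1})/(f(x_n) - f(x_{n-1}))

Iteration 1:
  f(-3.180000) = -26.585032
  f(0.140000) = 5.442344
  x_2 = 0.140000 - 5.442344×(0.140000 - (-3.180000))/(5.442344 - (-26.585032))
       = -0.424161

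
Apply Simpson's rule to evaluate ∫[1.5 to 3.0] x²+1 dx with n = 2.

f(x) = x²+1
a = 1.5, b = 3.0, n = 2
h = (b - a)/n = 0.750000

Simpson's rule: (h/3)[f(x₀) + 4f(x₁) + 2f(x₂) + ... + f(xₙ)]

x_0 = 1.5000, f(x_0) = 3.250000, coefficient = 1
x_1 = 2.2500, f(x_1) = 6.062500, coefficient = 4
x_2 = 3.0000, f(x_2) = 10.000000, coefficient = 1

I ≈ (0.750000/3) × 37.500000 = 9.375000
Exact value: 9.375000
Error: 0.000000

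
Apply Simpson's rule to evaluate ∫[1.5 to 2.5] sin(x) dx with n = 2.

f(x) = sin(x)
a = 1.5, b = 2.5, n = 2
h = (b - a)/n = 0.500000

Simpson's rule: (h/3)[f(x₀) + 4f(x₁) + 2f(x₂) + ... + f(xₙ)]

x_0 = 1.5000, f(x_0) = 0.997495, coefficient = 1
x_1 = 2.0000, f(x_1) = 0.909297, coefficient = 4
x_2 = 2.5000, f(x_2) = 0.598472, coefficient = 1

I ≈ (0.500000/3) × 5.233157 = 0.872193
Exact value: 0.871881
Error: 0.000312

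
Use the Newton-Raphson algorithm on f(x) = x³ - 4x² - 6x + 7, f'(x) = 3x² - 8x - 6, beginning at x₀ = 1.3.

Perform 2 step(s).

f(x) = x³ - 4x² - 6x + 7
f'(x) = 3x² - 8x - 6
x₀ = 1.3

Newton-Raphson formula: x_{n+1} = x_n - f(x_n)/f'(x_n)

Iteration 1:
  f(1.300000) = -5.363000
  f'(1.300000) = -11.330000
  x_1 = 1.300000 - (-5.363000)/(-11.330000) = 0.826655
Iteration 2:
  f(0.826655) = -0.128461
  f'(0.826655) = -10.563164
  x_2 = 0.826655 - (-0.128461)/(-10.563164) = 0.814494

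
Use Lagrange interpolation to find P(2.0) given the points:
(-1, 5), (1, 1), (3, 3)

Lagrange interpolation formula:
P(x) = Σ yᵢ × Lᵢ(x)
where Lᵢ(x) = Π_{j≠i} (x - xⱼ)/(xᵢ - xⱼ)

L_0(2.0) = (2.0 - 1)/(-1 - 1) × (2.0 - 3)/(-1 - 3) = -0.125000
L_1(2.0) = (2.0 - (-1))/(1 - (-1)) × (2.0 - 3)/(1 - 3) = 0.750000
L_2(2.0) = (2.0 - (-1))/(3 - (-1)) × (2.0 - 1)/(3 - 1) = 0.375000

P(2.0) = 5×L_0(2.0) + 1×L_1(2.0) + 3×L_2(2.0)
P(2.0) = 1.250000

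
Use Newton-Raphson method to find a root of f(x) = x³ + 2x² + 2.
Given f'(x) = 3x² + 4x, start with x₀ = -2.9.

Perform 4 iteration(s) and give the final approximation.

f(x) = x³ + 2x² + 2
f'(x) = 3x² + 4x
x₀ = -2.9

Newton-Raphson formula: x_{n+1} = x_n - f(x_n)/f'(x_n)

Iteration 1:
  f(-2.900000) = -5.569000
  f'(-2.900000) = 13.630000
  x_1 = -2.900000 - (-5.569000)/13.630000 = -2.491416
Iteration 2:
  f(-2.491416) = -1.050295
  f'(-2.491416) = 8.655797
  x_2 = -2.491416 - (-1.050295)/8.655797 = -2.370076
Iteration 3:
  f(-2.370076) = -0.078813
  f'(-2.370076) = 7.371476
  x_3 = -2.370076 - (-0.078813)/7.371476 = -2.359384
Iteration 4:
  f(-2.359384) = -0.000583
  f'(-2.359384) = 7.262546
  x_4 = -2.359384 - (-0.000583)/7.262546 = -2.359304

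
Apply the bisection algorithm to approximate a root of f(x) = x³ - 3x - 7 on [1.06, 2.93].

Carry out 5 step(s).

f(x) = x³ - 3x - 7
Initial interval: [1.06, 2.93]

Iteration 1:
  c_1 = (1.060000 + 2.930000)/2 = 1.995000
  f(c_1) = f(1.995000) = -5.044850
  f(a) × f(c) ≥ 0, new interval: [1.995000, 2.930000]
Iteration 2:
  c_2 = (1.995000 + 2.930000)/2 = 2.462500
  f(c_2) = f(2.462500) = 0.544869
  f(a) × f(c) < 0, new interval: [1.995000, 2.462500]
Iteration 3:
  c_3 = (1.995000 + 2.462500)/2 = 2.228750
  f(c_3) = f(2.228750) = -2.615321
  f(a) × f(c) ≥ 0, new interval: [2.228750, 2.462500]
Iteration 4:
  c_4 = (2.228750 + 2.462500)/2 = 2.345625
  f(c_4) = f(2.345625) = -1.131348
  f(a) × f(c) ≥ 0, new interval: [2.345625, 2.462500]
Iteration 5:
  c_5 = (2.345625 + 2.462500)/2 = 2.404063
  f(c_5) = f(2.404063) = -0.317869
  f(a) × f(c) ≥ 0, new interval: [2.404063, 2.462500]

After 5 iteration(s), the approximation is c_5 = 2.404063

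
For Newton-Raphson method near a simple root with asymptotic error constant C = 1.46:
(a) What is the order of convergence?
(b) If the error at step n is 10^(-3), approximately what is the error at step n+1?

(a) Newton-Raphson has quadratic (order 2) convergence near simple roots.
    This means |e_{n+1}| ≈ C|e_n|².

(b) With |e_n| = 10^(-3) and C = 1.46:
    |e_{n+1}| ≈ 1.46 × (10^(-3))² = 1.46 × 10^(-6)

(a) 2 (quadratic); (b) |e_{n+1}| ≈ 1.460e-06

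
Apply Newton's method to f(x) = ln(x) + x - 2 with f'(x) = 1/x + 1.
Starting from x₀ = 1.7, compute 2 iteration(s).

f(x) = ln(x) + x - 2
f'(x) = 1/x + 1
x₀ = 1.7

Newton-Raphson formula: x_{n+1} = x_n - f(x_n)/f'(x_n)

Iteration 1:
  f(1.700000) = 0.230628
  f'(1.700000) = 1.588235
  x_1 = 1.700000 - 0.230628/1.588235 = 1.554790
Iteration 2:
  f(1.554790) = -0.003870
  f'(1.554790) = 1.643174
  x_2 = 1.554790 - (-0.003870)/1.643174 = 1.557145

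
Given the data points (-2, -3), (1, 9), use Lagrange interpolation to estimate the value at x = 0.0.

Lagrange interpolation formula:
P(x) = Σ yᵢ × Lᵢ(x)
where Lᵢ(x) = Π_{j≠i} (x - xⱼ)/(xᵢ - xⱼ)

L_0(0.0) = (0.0 - 1)/(-2 - 1) = 0.333333
L_1(0.0) = (0.0 - (-2))/(1 - (-2)) = 0.666667

P(0.0) = (-3)×L_0(0.0) + 9×L_1(0.0)
P(0.0) = 5.000000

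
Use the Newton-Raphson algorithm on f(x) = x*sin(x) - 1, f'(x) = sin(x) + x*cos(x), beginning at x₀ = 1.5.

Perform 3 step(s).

f(x) = x*sin(x) - 1
f'(x) = sin(x) + x*cos(x)
x₀ = 1.5

Newton-Raphson formula: x_{n+1} = x_n - f(x_n)/f'(x_n)

Iteration 1:
  f(1.500000) = 0.496242
  f'(1.500000) = 1.103601
  x_1 = 1.500000 - 0.496242/1.103601 = 1.050342
Iteration 2:
  f(1.050342) = -0.088730
  f'(1.050342) = 1.389902
  x_2 = 1.050342 - (-0.088730)/1.389902 = 1.114181
Iteration 3:
  f(1.114181) = 0.000033
  f'(1.114181) = 1.388807
  x_3 = 1.114181 - 0.000033/1.388807 = 1.114157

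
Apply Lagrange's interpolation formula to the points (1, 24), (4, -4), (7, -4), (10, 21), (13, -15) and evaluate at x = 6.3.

Lagrange interpolation formula:
P(x) = Σ yᵢ × Lᵢ(x)
where Lᵢ(x) = Π_{j≠i} (x - xⱼ)/(xᵢ - xⱼ)

L_0(6.3) = (6.3 - 4)/(1 - 4) × (6.3 - 7)/(1 - 7) × (6.3 - 10)/(1 - 10) × (6.3 - 13)/(1 - 13) = -0.020531
L_1(6.3) = (6.3 - 1)/(4 - 1) × (6.3 - 7)/(4 - 7) × (6.3 - 10)/(4 - 10) × (6.3 - 13)/(4 - 13) = 0.189241
L_2(6.3) = (6.3 - 1)/(7 - 1) × (6.3 - 4)/(7 - 4) × (6.3 - 10)/(7 - 10) × (6.3 - 13)/(7 - 13) = 0.932685
L_3(6.3) = (6.3 - 1)/(10 - 1) × (6.3 - 4)/(10 - 4) × (6.3 - 7)/(10 - 7) × (6.3 - 13)/(10 - 13) = -0.117636
L_4(6.3) = (6.3 - 1)/(13 - 1) × (6.3 - 4)/(13 - 4) × (6.3 - 7)/(13 - 7) × (6.3 - 10)/(13 - 10) = 0.016241

P(6.3) = 24×L_0(6.3) + (-4)×L_1(6.3) + (-4)×L_2(6.3) + 21×L_3(6.3) + (-15)×L_4(6.3)
P(6.3) = -7.694412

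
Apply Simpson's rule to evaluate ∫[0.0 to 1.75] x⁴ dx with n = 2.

f(x) = x⁴
a = 0.0, b = 1.75, n = 2
h = (b - a)/n = 0.875000

Simpson's rule: (h/3)[f(x₀) + 4f(x₁) + 2f(x₂) + ... + f(xₙ)]

x_0 = 0.0000, f(x_0) = 0.000000, coefficient = 1
x_1 = 0.8750, f(x_1) = 0.586182, coefficient = 4
x_2 = 1.7500, f(x_2) = 9.378906, coefficient = 1

I ≈ (0.875000/3) × 11.723633 = 3.419393
Exact value: 3.282617
Error: 0.136776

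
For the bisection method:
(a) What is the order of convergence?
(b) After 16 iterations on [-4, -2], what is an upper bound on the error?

(a) Bisection has linear (order 1) convergence; the error is halved each step.

(b) Error bound = (b-a)/2^n = (-2 - (-4))/2^{16}
    = 2/2^{16}

(a) 1 (linear); (b) error ≤ 3.05e-05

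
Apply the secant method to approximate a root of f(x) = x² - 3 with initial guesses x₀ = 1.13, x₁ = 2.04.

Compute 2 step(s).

f(x) = x² - 3
x₀ = 1.13, x₁ = 2.04

Secant formula: x_{n+1} = x_n - f(x_n)(x_n - x_{n-1})/(f(x_n) - f(x_{n-1}))

Iteration 1:
  f(1.130000) = -1.723100
  f(2.040000) = 1.161600
  x_2 = 2.040000 - 1.161600×(2.040000 - 1.130000)/(1.161600 - (-1.723100))
       = 1.673565
Iteration 2:
  f(2.040000) = 1.161600
  f(1.673565) = -0.199181
  x_3 = 1.673565 - (-0.199181)×(1.673565 - 2.040000)/(-0.199181 - 1.161600)
       = 1.727201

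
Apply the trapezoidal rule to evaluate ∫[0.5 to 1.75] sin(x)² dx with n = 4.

f(x) = sin(x)²
a = 0.5, b = 1.75, n = 4
h = (b - a)/n = 0.312500

Trapezoidal rule: (h/2)[f(x₀) + 2f(x₁) + 2f(x₂) + ... + f(xₙ)]

x_0 = 0.5000, f(x_0) = 0.229849, coefficient = 1
x_1 = 0.8125, f(x_1) = 0.527089, coefficient = 2
x_2 = 1.1250, f(x_2) = 0.814087, coefficient = 2
x_3 = 1.4375, f(x_3) = 0.982337, coefficient = 2
x_4 = 1.7500, f(x_4) = 0.968228, coefficient = 1

I ≈ (0.312500/2) × 5.845102 = 0.913297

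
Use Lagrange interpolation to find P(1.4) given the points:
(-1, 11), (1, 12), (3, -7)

Lagrange interpolation formula:
P(x) = Σ yᵢ × Lᵢ(x)
where Lᵢ(x) = Π_{j≠i} (x - xⱼ)/(xᵢ - xⱼ)

L_0(1.4) = (1.4 - 1)/(-1 - 1) × (1.4 - 3)/(-1 - 3) = -0.080000
L_1(1.4) = (1.4 - (-1))/(1 - (-1)) × (1.4 - 3)/(1 - 3) = 0.960000
L_2(1.4) = (1.4 - (-1))/(3 - (-1)) × (1.4 - 1)/(3 - 1) = 0.120000

P(1.4) = 11×L_0(1.4) + 12×L_1(1.4) + (-7)×L_2(1.4)
P(1.4) = 9.800000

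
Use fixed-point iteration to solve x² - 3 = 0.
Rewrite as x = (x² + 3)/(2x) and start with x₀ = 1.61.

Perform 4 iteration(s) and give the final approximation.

Equation: x² - 3 = 0
Fixed-point form: x = (x² + 3)/(2x)
x₀ = 1.61

x_1 = g(1.610000) = 1.736677
x_2 = g(1.736677) = 1.732057
x_3 = g(1.732057) = 1.732051
x_4 = g(1.732051) = 1.732051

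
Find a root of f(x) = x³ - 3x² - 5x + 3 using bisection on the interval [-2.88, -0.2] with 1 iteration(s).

f(x) = x³ - 3x² - 5x + 3
Initial interval: [-2.88, -0.2]

Iteration 1:
  c_1 = (-2.880000 + (-0.200000))/2 = -1.540000
  f(c_1) = f(-1.540000) = -0.067064
  f(a) × f(c) ≥ 0, new interval: [-1.540000, -0.200000]

After 1 iteration(s), the approximation is c_1 = -1.540000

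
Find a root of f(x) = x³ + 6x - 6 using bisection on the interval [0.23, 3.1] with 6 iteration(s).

f(x) = x³ + 6x - 6
Initial interval: [0.23, 3.1]

Iteration 1:
  c_1 = (0.230000 + 3.100000)/2 = 1.665000
  f(c_1) = f(1.665000) = 8.605755
  f(a) × f(c) < 0, new interval: [0.230000, 1.665000]
Iteration 2:
  c_2 = (0.230000 + 1.665000)/2 = 0.947500
  f(c_2) = f(0.947500) = 0.535624
  f(a) × f(c) < 0, new interval: [0.230000, 0.947500]
Iteration 3:
  c_3 = (0.230000 + 0.947500)/2 = 0.588750
  f(c_3) = f(0.588750) = -2.263424
  f(a) × f(c) ≥ 0, new interval: [0.588750, 0.947500]
Iteration 4:
  c_4 = (0.588750 + 0.947500)/2 = 0.768125
  f(c_4) = f(0.768125) = -0.938044
  f(a) × f(c) ≥ 0, new interval: [0.768125, 0.947500]
Iteration 5:
  c_5 = (0.768125 + 0.947500)/2 = 0.857812
  f(c_5) = f(0.857812) = -0.221910
  f(a) × f(c) ≥ 0, new interval: [0.857812, 0.947500]
Iteration 6:
  c_6 = (0.857812 + 0.947500)/2 = 0.902656
  f(c_6) = f(0.902656) = 0.151411
  f(a) × f(c) < 0, new interval: [0.857812, 0.902656]

After 6 iteration(s), the approximation is c_6 = 0.902656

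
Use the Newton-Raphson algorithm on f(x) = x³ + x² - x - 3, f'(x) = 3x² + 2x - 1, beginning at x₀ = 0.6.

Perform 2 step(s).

f(x) = x³ + x² - x - 3
f'(x) = 3x² + 2x - 1
x₀ = 0.6

Newton-Raphson formula: x_{n+1} = x_n - f(x_n)/f'(x_n)

Iteration 1:
  f(0.600000) = -3.024000
  f'(0.600000) = 1.280000
  x_1 = 0.600000 - (-3.024000)/1.280000 = 2.962500
Iteration 2:
  f(2.962500) = 28.814010
  f'(2.962500) = 31.254219
  x_2 = 2.962500 - 28.814010/31.254219 = 2.040576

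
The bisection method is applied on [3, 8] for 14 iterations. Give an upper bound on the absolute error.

Bisection error bound: |error| ≤ (b-a)/2^n
|error| ≤ (8 - 3)/2^14 = 5/2^14
|error| ≤ 0.0003051758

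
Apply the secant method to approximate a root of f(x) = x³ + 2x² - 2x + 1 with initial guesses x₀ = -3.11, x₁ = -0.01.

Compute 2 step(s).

f(x) = x³ + 2x² - 2x + 1
x₀ = -3.11, x₁ = -0.01

Secant formula: x_{n+1} = x_n - f(x_n)(x_n - x_{n-1})/(f(x_n) - f(x_{n-1}))

Iteration 1:
  f(-3.110000) = -3.516031
  f(-0.010000) = 1.020199
  x_2 = -0.010000 - 1.020199×(-0.010000 - (-3.110000))/(1.020199 - (-3.516031))
       = -0.707191
Iteration 2:
  f(-0.010000) = 1.020199
  f(-0.707191) = 3.060939
  x_3 = -0.707191 - 3.060939×(-0.707191 - (-0.010000))/(3.060939 - 1.020199)
       = 0.338537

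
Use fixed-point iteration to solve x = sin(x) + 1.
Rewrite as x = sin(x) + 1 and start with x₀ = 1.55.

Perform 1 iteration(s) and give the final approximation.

Equation: x = sin(x) + 1
Fixed-point form: x = sin(x) + 1
x₀ = 1.55

x_1 = g(1.550000) = 1.999784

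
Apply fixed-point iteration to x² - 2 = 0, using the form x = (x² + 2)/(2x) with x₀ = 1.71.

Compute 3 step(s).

Equation: x² - 2 = 0
Fixed-point form: x = (x² + 2)/(2x)
x₀ = 1.71

x_1 = g(1.710000) = 1.439795
x_2 = g(1.439795) = 1.414441
x_3 = g(1.414441) = 1.414214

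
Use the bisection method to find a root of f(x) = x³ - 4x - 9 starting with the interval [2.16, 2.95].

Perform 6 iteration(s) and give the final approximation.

f(x) = x³ - 4x - 9
Initial interval: [2.16, 2.95]

Iteration 1:
  c_1 = (2.160000 + 2.950000)/2 = 2.555000
  f(c_1) = f(2.555000) = -2.540896
  f(a) × f(c) ≥ 0, new interval: [2.555000, 2.950000]
Iteration 2:
  c_2 = (2.555000 + 2.950000)/2 = 2.752500
  f(c_2) = f(2.752500) = 0.843645
  f(a) × f(c) < 0, new interval: [2.555000, 2.752500]
Iteration 3:
  c_3 = (2.555000 + 2.752500)/2 = 2.653750
  f(c_3) = f(2.653750) = -0.926260
  f(a) × f(c) ≥ 0, new interval: [2.653750, 2.752500]
Iteration 4:
  c_4 = (2.653750 + 2.752500)/2 = 2.703125
  f(c_4) = f(2.703125) = -0.061077
  f(a) × f(c) ≥ 0, new interval: [2.703125, 2.752500]
Iteration 5:
  c_5 = (2.703125 + 2.752500)/2 = 2.727813
  f(c_5) = f(2.727813) = 0.386297
  f(a) × f(c) < 0, new interval: [2.703125, 2.727813]
Iteration 6:
  c_6 = (2.703125 + 2.727813)/2 = 2.715469
  f(c_6) = f(2.715469) = 0.161368
  f(a) × f(c) < 0, new interval: [2.703125, 2.715469]

After 6 iteration(s), the approximation is c_6 = 2.715469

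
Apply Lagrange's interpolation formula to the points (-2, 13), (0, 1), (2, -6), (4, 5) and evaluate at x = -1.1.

Lagrange interpolation formula:
P(x) = Σ yᵢ × Lᵢ(x)
where Lᵢ(x) = Π_{j≠i} (x - xⱼ)/(xᵢ - xⱼ)

L_0(-1.1) = (-1.1 - 0)/(-2 - 0) × (-1.1 - 2)/(-2 - 2) × (-1.1 - 4)/(-2 - 4) = 0.362313
L_1(-1.1) = (-1.1 - (-2))/(0 - (-2)) × (-1.1 - 2)/(0 - 2) × (-1.1 - 4)/(0 - 4) = 0.889312
L_2(-1.1) = (-1.1 - (-2))/(2 - (-2)) × (-1.1 - 0)/(2 - 0) × (-1.1 - 4)/(2 - 4) = -0.315562
L_3(-1.1) = (-1.1 - (-2))/(4 - (-2)) × (-1.1 - 0)/(4 - 0) × (-1.1 - 2)/(4 - 2) = 0.063938

P(-1.1) = 13×L_0(-1.1) + 1×L_1(-1.1) + (-6)×L_2(-1.1) + 5×L_3(-1.1)
P(-1.1) = 7.812437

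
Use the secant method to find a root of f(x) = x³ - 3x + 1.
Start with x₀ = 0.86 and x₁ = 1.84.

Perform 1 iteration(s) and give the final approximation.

f(x) = x³ - 3x + 1
x₀ = 0.86, x₁ = 1.84

Secant formula: x_{n+1} = x_n - f(x_n)(x_n - x_{n-1})/(f(x_n) - f(x_{n-1}))

Iteration 1:
  f(0.860000) = -0.943944
  f(1.840000) = 1.709504
  x_2 = 1.840000 - 1.709504×(1.840000 - 0.860000)/(1.709504 - (-0.943944))
       = 1.208628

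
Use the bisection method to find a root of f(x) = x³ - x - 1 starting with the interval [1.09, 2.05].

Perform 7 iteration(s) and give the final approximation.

f(x) = x³ - x - 1
Initial interval: [1.09, 2.05]

Iteration 1:
  c_1 = (1.090000 + 2.050000)/2 = 1.570000
  f(c_1) = f(1.570000) = 1.299893
  f(a) × f(c) < 0, new interval: [1.090000, 1.570000]
Iteration 2:
  c_2 = (1.090000 + 1.570000)/2 = 1.330000
  f(c_2) = f(1.330000) = 0.022637
  f(a) × f(c) < 0, new interval: [1.090000, 1.330000]
Iteration 3:
  c_3 = (1.090000 + 1.330000)/2 = 1.210000
  f(c_3) = f(1.210000) = -0.438439
  f(a) × f(c) ≥ 0, new interval: [1.210000, 1.330000]
Iteration 4:
  c_4 = (1.210000 + 1.330000)/2 = 1.270000
  f(c_4) = f(1.270000) = -0.221617
  f(a) × f(c) ≥ 0, new interval: [1.270000, 1.330000]
Iteration 5:
  c_5 = (1.270000 + 1.330000)/2 = 1.300000
  f(c_5) = f(1.300000) = -0.103000
  f(a) × f(c) ≥ 0, new interval: [1.300000, 1.330000]
Iteration 6:
  c_6 = (1.300000 + 1.330000)/2 = 1.315000
  f(c_6) = f(1.315000) = -0.041069
  f(a) × f(c) ≥ 0, new interval: [1.315000, 1.330000]
Iteration 7:
  c_7 = (1.315000 + 1.330000)/2 = 1.322500
  f(c_7) = f(1.322500) = -0.009439
  f(a) × f(c) ≥ 0, new interval: [1.322500, 1.330000]

After 7 iteration(s), the approximation is c_7 = 1.322500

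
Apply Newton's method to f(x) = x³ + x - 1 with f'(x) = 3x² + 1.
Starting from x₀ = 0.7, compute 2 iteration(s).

f(x) = x³ + x - 1
f'(x) = 3x² + 1
x₀ = 0.7

Newton-Raphson formula: x_{n+1} = x_n - f(x_n)/f'(x_n)

Iteration 1:
  f(0.700000) = 0.043000
  f'(0.700000) = 2.470000
  x_1 = 0.700000 - 0.043000/2.470000 = 0.682591
Iteration 2:
  f(0.682591) = 0.000631
  f'(0.682591) = 2.397792
  x_2 = 0.682591 - 0.000631/2.397792 = 0.682328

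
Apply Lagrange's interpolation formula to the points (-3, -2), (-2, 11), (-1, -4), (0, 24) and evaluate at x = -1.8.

Lagrange interpolation formula:
P(x) = Σ yᵢ × Lᵢ(x)
where Lᵢ(x) = Π_{j≠i} (x - xⱼ)/(xᵢ - xⱼ)

L_0(-1.8) = (-1.8 - (-2))/(-3 - (-2)) × (-1.8 - (-1))/(-3 - (-1)) × (-1.8 - 0)/(-3 - 0) = -0.048000
L_1(-1.8) = (-1.8 - (-3))/(-2 - (-3)) × (-1.8 - (-1))/(-2 - (-1)) × (-1.8 - 0)/(-2 - 0) = 0.864000
L_2(-1.8) = (-1.8 - (-3))/(-1 - (-3)) × (-1.8 - (-2))/(-1 - (-2)) × (-1.8 - 0)/(-1 - 0) = 0.216000
L_3(-1.8) = (-1.8 - (-3))/(0 - (-3)) × (-1.8 - (-2))/(0 - (-2)) × (-1.8 - (-1))/(0 - (-1)) = -0.032000

P(-1.8) = (-2)×L_0(-1.8) + 11×L_1(-1.8) + (-4)×L_2(-1.8) + 24×L_3(-1.8)
P(-1.8) = 7.968000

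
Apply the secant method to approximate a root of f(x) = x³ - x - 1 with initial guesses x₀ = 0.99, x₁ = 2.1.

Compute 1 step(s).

f(x) = x³ - x - 1
x₀ = 0.99, x₁ = 2.1

Secant formula: x_{n+1} = x_n - f(x_n)(x_n - x_{n-1})/(f(x_n) - f(x_{n-1}))

Iteration 1:
  f(0.990000) = -1.019701
  f(2.100000) = 6.161000
  x_2 = 2.100000 - 6.161000×(2.100000 - 0.990000)/(6.161000 - (-1.019701))
       = 1.147626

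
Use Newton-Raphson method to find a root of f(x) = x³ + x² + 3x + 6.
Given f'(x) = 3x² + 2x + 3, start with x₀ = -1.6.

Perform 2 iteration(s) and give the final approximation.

f(x) = x³ + x² + 3x + 6
f'(x) = 3x² + 2x + 3
x₀ = -1.6

Newton-Raphson formula: x_{n+1} = x_n - f(x_n)/f'(x_n)

Iteration 1:
  f(-1.600000) = -0.336000
  f'(-1.600000) = 7.480000
  x_1 = -1.600000 - (-0.336000)/7.480000 = -1.555080
Iteration 2:
  f(-1.555080) = -0.007577
  f'(-1.555080) = 7.144663
  x_2 = -1.555080 - (-0.007577)/7.144663 = -1.554020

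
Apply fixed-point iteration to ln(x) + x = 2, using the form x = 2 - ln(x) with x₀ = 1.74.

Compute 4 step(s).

Equation: ln(x) + x = 2
Fixed-point form: x = 2 - ln(x)
x₀ = 1.74

x_1 = g(1.740000) = 1.446115
x_2 = g(1.446115) = 1.631119
x_3 = g(1.631119) = 1.510733
x_4 = g(1.510733) = 1.587405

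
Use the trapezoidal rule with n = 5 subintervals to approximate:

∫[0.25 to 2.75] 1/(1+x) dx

f(x) = 1/(1+x)
a = 0.25, b = 2.75, n = 5
h = (b - a)/n = 0.500000

Trapezoidal rule: (h/2)[f(x₀) + 2f(x₁) + 2f(x₂) + ... + f(xₙ)]

x_0 = 0.2500, f(x_0) = 0.800000, coefficient = 1
x_1 = 0.7500, f(x_1) = 0.571429, coefficient = 2
x_2 = 1.2500, f(x_2) = 0.444444, coefficient = 2
x_3 = 1.7500, f(x_3) = 0.363636, coefficient = 2
x_4 = 2.2500, f(x_4) = 0.307692, coefficient = 2
x_5 = 2.7500, f(x_5) = 0.266667, coefficient = 1

I ≈ (0.500000/2) × 4.441070 = 1.110268
Exact value: 1.098612
Error: 0.011655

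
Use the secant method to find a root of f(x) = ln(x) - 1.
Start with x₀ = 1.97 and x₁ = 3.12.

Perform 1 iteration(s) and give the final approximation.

f(x) = ln(x) - 1
x₀ = 1.97, x₁ = 3.12

Secant formula: x_{n+1} = x_n - f(x_n)(x_n - x_{n-1})/(f(x_n) - f(x_{n-1}))

Iteration 1:
  f(1.970000) = -0.321966
  f(3.120000) = 0.137833
  x_2 = 3.120000 - 0.137833×(3.120000 - 1.970000)/(0.137833 - (-0.321966))
       = 2.775267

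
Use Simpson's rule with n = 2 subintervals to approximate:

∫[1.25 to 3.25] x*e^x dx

f(x) = x*e^x
a = 1.25, b = 3.25, n = 2
h = (b - a)/n = 1.000000

Simpson's rule: (h/3)[f(x₀) + 4f(x₁) + 2f(x₂) + ... + f(xₙ)]

x_0 = 1.2500, f(x_0) = 4.362929, coefficient = 1
x_1 = 2.2500, f(x_1) = 21.347406, coefficient = 4
x_2 = 3.2500, f(x_2) = 83.818605, coefficient = 1

I ≈ (1.000000/3) × 173.571156 = 57.857052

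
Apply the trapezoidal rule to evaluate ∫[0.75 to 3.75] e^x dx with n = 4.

f(x) = e^x
a = 0.75, b = 3.75, n = 4
h = (b - a)/n = 0.750000

Trapezoidal rule: (h/2)[f(x₀) + 2f(x₁) + 2f(x₂) + ... + f(xₙ)]

x_0 = 0.7500, f(x_0) = 2.117000, coefficient = 1
x_1 = 1.5000, f(x_1) = 4.481689, coefficient = 2
x_2 = 2.2500, f(x_2) = 9.487736, coefficient = 2
x_3 = 3.0000, f(x_3) = 20.085537, coefficient = 2
x_4 = 3.7500, f(x_4) = 42.521082, coefficient = 1

I ≈ (0.750000/2) × 112.748006 = 42.280502
Exact value: 40.404082
Error: 1.876420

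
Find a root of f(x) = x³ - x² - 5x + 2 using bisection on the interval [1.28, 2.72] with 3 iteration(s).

f(x) = x³ - x² - 5x + 2
Initial interval: [1.28, 2.72]

Iteration 1:
  c_1 = (1.280000 + 2.720000)/2 = 2.000000
  f(c_1) = f(2.000000) = -4.000000
  f(a) × f(c) ≥ 0, new interval: [2.000000, 2.720000]
Iteration 2:
  c_2 = (2.000000 + 2.720000)/2 = 2.360000
  f(c_2) = f(2.360000) = -2.225344
  f(a) × f(c) ≥ 0, new interval: [2.360000, 2.720000]
Iteration 3:
  c_3 = (2.360000 + 2.720000)/2 = 2.540000
  f(c_3) = f(2.540000) = -0.764536
  f(a) × f(c) ≥ 0, new interval: [2.540000, 2.720000]

After 3 iteration(s), the approximation is c_3 = 2.540000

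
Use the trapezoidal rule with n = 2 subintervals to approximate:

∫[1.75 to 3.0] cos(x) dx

f(x) = cos(x)
a = 1.75, b = 3.0, n = 2
h = (b - a)/n = 0.625000

Trapezoidal rule: (h/2)[f(x₀) + 2f(x₁) + 2f(x₂) + ... + f(xₙ)]

x_0 = 1.7500, f(x_0) = -0.178246, coefficient = 1
x_1 = 2.3750, f(x_1) = -0.720278, coefficient = 2
x_2 = 3.0000, f(x_2) = -0.989992, coefficient = 1

I ≈ (0.625000/2) × -2.608795 = -0.815249
Exact value: -0.842866
Error: 0.027617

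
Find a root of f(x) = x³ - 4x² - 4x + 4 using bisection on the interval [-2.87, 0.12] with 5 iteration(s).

f(x) = x³ - 4x² - 4x + 4
Initial interval: [-2.87, 0.12]

Iteration 1:
  c_1 = (-2.870000 + 0.120000)/2 = -1.375000
  f(c_1) = f(-1.375000) = -0.662109
  f(a) × f(c) ≥ 0, new interval: [-1.375000, 0.120000]
Iteration 2:
  c_2 = (-1.375000 + 0.120000)/2 = -0.627500
  f(c_2) = f(-0.627500) = 4.687893
  f(a) × f(c) < 0, new interval: [-1.375000, -0.627500]
Iteration 3:
  c_3 = (-1.375000 + (-0.627500))/2 = -1.001250
  f(c_3) = f(-1.001250) = 2.991239
  f(a) × f(c) < 0, new interval: [-1.375000, -1.001250]
Iteration 4:
  c_4 = (-1.375000 + (-1.001250))/2 = -1.188125
  f(c_4) = f(-1.188125) = 1.428730
  f(a) × f(c) < 0, new interval: [-1.375000, -1.188125]
Iteration 5:
  c_5 = (-1.375000 + (-1.188125))/2 = -1.281562
  f(c_5) = f(-1.281562) = 0.451799
  f(a) × f(c) < 0, new interval: [-1.375000, -1.281562]

After 5 iteration(s), the approximation is c_5 = -1.281562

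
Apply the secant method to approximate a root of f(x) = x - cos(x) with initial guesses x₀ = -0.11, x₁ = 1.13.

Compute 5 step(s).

f(x) = x - cos(x)
x₀ = -0.11, x₁ = 1.13

Secant formula: x_{n+1} = x_n - f(x_n)(x_n - x_{n-1})/(f(x_n) - f(x_{n-1}))

Iteration 1:
  f(-0.110000) = -1.103956
  f(1.130000) = 0.703340
  x_2 = 1.130000 - 0.703340×(1.130000 - (-0.110000))/(0.703340 - (-1.103956))
       = 0.647433
Iteration 2:
  f(1.130000) = 0.703340
  f(0.647433) = -0.150202
  x_3 = 0.647433 - (-0.150202)×(0.647433 - 1.130000)/(-0.150202 - 0.703340)
       = 0.732353
Iteration 3:
  f(0.647433) = -0.150202
  f(0.732353) = -0.011251
  x_4 = 0.732353 - (-0.011251)×(0.732353 - 0.647433)/(-0.011251 - (-0.150202))
       = 0.739229
Iteration 4:
  f(0.732353) = -0.011251
  f(0.739229) = 0.000240
  x_5 = 0.739229 - 0.000240×(0.739229 - 0.732353)/(0.000240 - (-0.011251))
       = 0.739085
Iteration 5:
  f(0.739229) = 0.000240
  f(0.739085) = 0.000000
  x_6 = 0.739085 - 0.000000×(0.739085 - 0.739229)/(0.000000 - 0.000240)
       = 0.739085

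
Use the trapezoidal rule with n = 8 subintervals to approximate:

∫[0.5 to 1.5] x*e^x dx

f(x) = x*e^x
a = 0.5, b = 1.5, n = 8
h = (b - a)/n = 0.125000

Trapezoidal rule: (h/2)[f(x₀) + 2f(x₁) + 2f(x₂) + ... + f(xₙ)]

x_0 = 0.5000, f(x_0) = 0.824361, coefficient = 1
x_1 = 0.6250, f(x_1) = 1.167654, coefficient = 2
x_2 = 0.7500, f(x_2) = 1.587750, coefficient = 2
x_3 = 0.8750, f(x_3) = 2.099016, coefficient = 2
x_4 = 1.0000, f(x_4) = 2.718282, coefficient = 2
x_5 = 1.1250, f(x_5) = 3.465244, coefficient = 2
x_6 = 1.2500, f(x_6) = 4.362929, coefficient = 2
x_7 = 1.3750, f(x_7) = 5.438230, coefficient = 2
x_8 = 1.5000, f(x_8) = 6.722534, coefficient = 1

I ≈ (0.125000/2) × 49.225103 = 3.076569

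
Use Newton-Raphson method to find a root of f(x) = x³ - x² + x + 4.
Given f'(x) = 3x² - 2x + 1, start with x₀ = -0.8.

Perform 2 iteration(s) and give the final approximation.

f(x) = x³ - x² + x + 4
f'(x) = 3x² - 2x + 1
x₀ = -0.8

Newton-Raphson formula: x_{n+1} = x_n - f(x_n)/f'(x_n)

Iteration 1:
  f(-0.800000) = 2.048000
  f'(-0.800000) = 4.520000
  x_1 = -0.800000 - 2.048000/4.520000 = -1.253097
Iteration 2:
  f(-1.253097) = -0.791030
  f'(-1.253097) = 8.216954
  x_2 = -1.253097 - (-0.791030)/8.216954 = -1.156829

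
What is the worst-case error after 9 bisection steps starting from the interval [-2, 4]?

Bisection error bound: |error| ≤ (b-a)/2^n
|error| ≤ (4 - (-2))/2^9 = 6/2^9
|error| ≤ 0.0117187500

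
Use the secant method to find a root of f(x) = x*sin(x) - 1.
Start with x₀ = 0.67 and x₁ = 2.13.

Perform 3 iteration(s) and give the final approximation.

f(x) = x*sin(x) - 1
x₀ = 0.67, x₁ = 2.13

Secant formula: x_{n+1} = x_n - f(x_n)(x_n - x_{n-1})/(f(x_n) - f(x_{n-1}))

Iteration 1:
  f(0.670000) = -0.583939
  f(2.130000) = 0.805554
  x_2 = 2.130000 - 0.805554×(2.130000 - 0.670000)/(0.805554 - (-0.583939))
       = 1.283570
Iteration 2:
  f(2.130000) = 0.805554
  f(1.283570) = 0.230987
  x_3 = 1.283570 - 0.230987×(1.283570 - 2.130000)/(0.230987 - 0.805554)
       = 0.943290
Iteration 3:
  f(1.283570) = 0.230987
  f(0.943290) = -0.236413
  x_4 = 0.943290 - (-0.236413)×(0.943290 - 1.283570)/(-0.236413 - 0.230987)
       = 1.115405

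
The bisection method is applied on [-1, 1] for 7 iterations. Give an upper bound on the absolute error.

Bisection error bound: |error| ≤ (b-a)/2^n
|error| ≤ (1 - (-1))/2^7 = 2/2^7
|error| ≤ 0.0156250000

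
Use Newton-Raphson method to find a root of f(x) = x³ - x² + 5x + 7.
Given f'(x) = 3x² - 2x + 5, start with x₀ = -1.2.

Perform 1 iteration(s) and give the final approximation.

f(x) = x³ - x² + 5x + 7
f'(x) = 3x² - 2x + 5
x₀ = -1.2

Newton-Raphson formula: x_{n+1} = x_n - f(x_n)/f'(x_n)

Iteration 1:
  f(-1.200000) = -2.168000
  f'(-1.200000) = 11.720000
  x_1 = -1.200000 - (-2.168000)/11.720000 = -1.015017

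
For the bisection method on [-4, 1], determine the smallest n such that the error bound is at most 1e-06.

We need (b-a)/2^n ≤ 1e-06
(1 - (-4))/2^n ≤ 1e-06
5/2^n ≤ 1e-06
2^n ≥ 5000000
n ≥ log₂(5000000) = 22.25
n ≥ 23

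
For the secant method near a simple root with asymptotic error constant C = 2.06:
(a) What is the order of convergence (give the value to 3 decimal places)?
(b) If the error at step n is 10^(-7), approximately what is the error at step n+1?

(a) Secant method has superlinear convergence with order φ = (1+√5)/2 ≈ 1.618.
    This means |e_{n+1}| ≈ C|e_n|^1.618.

(b) With |e_n| = 10^(-7) and C = 2.06:
    |e_{n+1}| ≈ 2.06 × (10^(-7))^1.618 = 2.06 × 10^(-11.33)

(a) ≈ 1.618 (golden ratio); (b) |e_{n+1}| ≈ 9.719e-12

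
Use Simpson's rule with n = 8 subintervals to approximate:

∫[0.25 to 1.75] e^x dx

f(x) = e^x
a = 0.25, b = 1.75, n = 8
h = (b - a)/n = 0.187500

Simpson's rule: (h/3)[f(x₀) + 4f(x₁) + 2f(x₂) + ... + f(xₙ)]

x_0 = 0.2500, f(x_0) = 1.284025, coefficient = 1
x_1 = 0.4375, f(x_1) = 1.548830, coefficient = 4
x_2 = 0.6250, f(x_2) = 1.868246, coefficient = 2
x_3 = 0.8125, f(x_3) = 2.253535, coefficient = 4
x_4 = 1.0000, f(x_4) = 2.718282, coefficient = 2
x_5 = 1.1875, f(x_5) = 3.278874, coefficient = 4
x_6 = 1.3750, f(x_6) = 3.955077, coefficient = 2
x_7 = 1.5625, f(x_7) = 4.770733, coefficient = 4
x_8 = 1.7500, f(x_8) = 5.754603, coefficient = 1

I ≈ (0.187500/3) × 71.529725 = 4.470608
Exact value: 4.470577
Error: 0.000031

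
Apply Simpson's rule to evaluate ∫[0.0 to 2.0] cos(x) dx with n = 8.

f(x) = cos(x)
a = 0.0, b = 2.0, n = 8
h = (b - a)/n = 0.250000

Simpson's rule: (h/3)[f(x₀) + 4f(x₁) + 2f(x₂) + ... + f(xₙ)]

x_0 = 0.0000, f(x_0) = 1.000000, coefficient = 1
x_1 = 0.2500, f(x_1) = 0.968912, coefficient = 4
x_2 = 0.5000, f(x_2) = 0.877583, coefficient = 2
x_3 = 0.7500, f(x_3) = 0.731689, coefficient = 4
x_4 = 1.0000, f(x_4) = 0.540302, coefficient = 2
x_5 = 1.2500, f(x_5) = 0.315322, coefficient = 4
x_6 = 1.5000, f(x_6) = 0.070737, coefficient = 2
x_7 = 1.7500, f(x_7) = -0.178246, coefficient = 4
x_8 = 2.0000, f(x_8) = -0.416147, coefficient = 1

I ≈ (0.250000/3) × 10.911808 = 0.909317
Exact value: 0.909297
Error: 0.000020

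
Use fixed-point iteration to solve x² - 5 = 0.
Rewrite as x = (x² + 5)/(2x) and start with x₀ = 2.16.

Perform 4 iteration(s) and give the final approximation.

Equation: x² - 5 = 0
Fixed-point form: x = (x² + 5)/(2x)
x₀ = 2.16

x_1 = g(2.160000) = 2.237407
x_2 = g(2.237407) = 2.236068
x_3 = g(2.236068) = 2.236068
x_4 = g(2.236068) = 2.236068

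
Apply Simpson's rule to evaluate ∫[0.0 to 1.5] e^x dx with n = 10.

f(x) = e^x
a = 0.0, b = 1.5, n = 10
h = (b - a)/n = 0.150000

Simpson's rule: (h/3)[f(x₀) + 4f(x₁) + 2f(x₂) + ... + f(xₙ)]

x_0 = 0.0000, f(x_0) = 1.000000, coefficient = 1
x_1 = 0.1500, f(x_1) = 1.161834, coefficient = 4
x_2 = 0.3000, f(x_2) = 1.349859, coefficient = 2
x_3 = 0.4500, f(x_3) = 1.568312, coefficient = 4
x_4 = 0.6000, f(x_4) = 1.822119, coefficient = 2
x_5 = 0.7500, f(x_5) = 2.117000, coefficient = 4
x_6 = 0.9000, f(x_6) = 2.459603, coefficient = 2
x_7 = 1.0500, f(x_7) = 2.857651, coefficient = 4
x_8 = 1.2000, f(x_8) = 3.320117, coefficient = 2
x_9 = 1.3500, f(x_9) = 3.857426, coefficient = 4
x_10 = 1.5000, f(x_10) = 4.481689, coefficient = 1

I ≈ (0.150000/3) × 69.633977 = 3.481699
Exact value: 3.481689
Error: 0.000010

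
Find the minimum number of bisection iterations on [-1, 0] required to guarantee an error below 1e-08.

We need (b-a)/2^n ≤ 1e-08
(0 - (-1))/2^n ≤ 1e-08
1/2^n ≤ 1e-08
2^n ≥ 100000000
n ≥ log₂(100000000) = 26.58
n ≥ 27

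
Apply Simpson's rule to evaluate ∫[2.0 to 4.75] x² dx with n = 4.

f(x) = x²
a = 2.0, b = 4.75, n = 4
h = (b - a)/n = 0.687500

Simpson's rule: (h/3)[f(x₀) + 4f(x₁) + 2f(x₂) + ... + f(xₙ)]

x_0 = 2.0000, f(x_0) = 4.000000, coefficient = 1
x_1 = 2.6875, f(x_1) = 7.222656, coefficient = 4
x_2 = 3.3750, f(x_2) = 11.390625, coefficient = 2
x_3 = 4.0625, f(x_3) = 16.503906, coefficient = 4
x_4 = 4.7500, f(x_4) = 22.562500, coefficient = 1

I ≈ (0.687500/3) × 144.250000 = 33.057292
Exact value: 33.057292
Error: 0.000000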